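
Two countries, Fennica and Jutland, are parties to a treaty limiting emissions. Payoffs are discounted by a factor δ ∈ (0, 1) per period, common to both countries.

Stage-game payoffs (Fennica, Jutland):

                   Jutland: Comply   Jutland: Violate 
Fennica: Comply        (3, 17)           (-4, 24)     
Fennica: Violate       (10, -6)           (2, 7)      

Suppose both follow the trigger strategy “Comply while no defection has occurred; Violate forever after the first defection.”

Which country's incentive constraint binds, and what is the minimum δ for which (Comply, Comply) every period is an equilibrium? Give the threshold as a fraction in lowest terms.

Fennica's threshold: (10−3)/(10−2) = 7/8.
Jutland's threshold: (24−17)/(24−7) = 7/17.
7/8 > 7/17, so Fennica binds and δ* = 7/8.

Fennica; δ ≥ 7/8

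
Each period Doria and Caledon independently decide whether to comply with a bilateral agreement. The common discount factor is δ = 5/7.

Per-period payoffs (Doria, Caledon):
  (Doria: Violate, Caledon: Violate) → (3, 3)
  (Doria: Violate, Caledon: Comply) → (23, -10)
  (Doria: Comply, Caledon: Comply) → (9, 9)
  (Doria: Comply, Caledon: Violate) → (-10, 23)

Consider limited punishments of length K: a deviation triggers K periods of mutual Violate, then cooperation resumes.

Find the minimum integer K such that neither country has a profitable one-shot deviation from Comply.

No profitable deviation requires (9−3)(δ+…+δ^K) ≥ 23−9, i.e. δ+…+δ^K ≥ 7/3 ≈ 2.3333.
With δ = 5/7, the partial sums are K=1: 0.7143, K=2: 1.2245, …, K=7: 2.2628, K=8: 2.3306, K=9: 2.3790.
K = 9 is the first length at which the sum reaches 2.3333.

9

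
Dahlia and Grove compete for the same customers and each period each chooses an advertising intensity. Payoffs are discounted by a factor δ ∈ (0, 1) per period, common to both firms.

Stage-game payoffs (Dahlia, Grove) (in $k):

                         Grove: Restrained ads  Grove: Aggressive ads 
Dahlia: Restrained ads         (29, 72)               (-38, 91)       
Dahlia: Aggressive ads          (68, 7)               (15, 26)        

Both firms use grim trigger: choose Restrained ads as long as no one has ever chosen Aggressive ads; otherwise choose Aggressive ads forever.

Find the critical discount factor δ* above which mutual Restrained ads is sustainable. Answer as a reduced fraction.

39/53

Dahlia: cooperation gives 29 each period; deviation gives 68 once then 15 forever.
  29/(1−δ) ≥ 68 + 15δ/(1−δ) ⇒ δ ≥ 39/53.
Grove: cooperation gives 72 each period; deviation gives 91 once then 26 forever.
  δ ≥ 19/65.
Both must hold, so the binding constraint is Dahlia's: δ ≥ 39/53.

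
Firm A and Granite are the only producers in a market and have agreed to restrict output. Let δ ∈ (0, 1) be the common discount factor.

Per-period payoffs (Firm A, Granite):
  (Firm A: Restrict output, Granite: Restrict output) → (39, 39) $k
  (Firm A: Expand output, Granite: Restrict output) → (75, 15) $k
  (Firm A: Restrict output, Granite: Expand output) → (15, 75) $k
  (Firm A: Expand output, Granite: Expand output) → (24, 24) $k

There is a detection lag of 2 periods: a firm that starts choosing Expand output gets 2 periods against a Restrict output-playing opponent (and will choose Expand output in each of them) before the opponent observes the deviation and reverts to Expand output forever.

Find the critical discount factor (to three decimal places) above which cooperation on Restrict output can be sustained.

A deviator earns 75 for 2 periods, then 24 forever; cooperating earns 39 forever. Multiplying the IC by (1−δ):
39 ≥ 75(1−δ^2) + 24δ^2, so 51·δ^2 ≥ 36 and δ^2 ≥ 12/17.
δ ≥ (12/17)^(1/2) ≈ 0.840.

0.840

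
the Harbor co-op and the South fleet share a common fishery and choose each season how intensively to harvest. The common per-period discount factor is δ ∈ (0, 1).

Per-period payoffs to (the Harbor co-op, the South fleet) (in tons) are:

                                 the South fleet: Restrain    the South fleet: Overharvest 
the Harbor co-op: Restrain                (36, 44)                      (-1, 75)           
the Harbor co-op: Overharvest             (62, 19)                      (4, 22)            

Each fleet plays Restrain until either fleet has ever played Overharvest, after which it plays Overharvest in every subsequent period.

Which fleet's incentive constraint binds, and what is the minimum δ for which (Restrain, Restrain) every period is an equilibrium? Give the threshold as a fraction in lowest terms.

the Harbor co-op's threshold: (62−36)/(62−4) = 13/29.
the South fleet's threshold: (75−44)/(75−22) = 31/53.
13/29 < 31/53, so the South fleet binds and δ* = 31/53.

the South fleet; δ ≥ 31/53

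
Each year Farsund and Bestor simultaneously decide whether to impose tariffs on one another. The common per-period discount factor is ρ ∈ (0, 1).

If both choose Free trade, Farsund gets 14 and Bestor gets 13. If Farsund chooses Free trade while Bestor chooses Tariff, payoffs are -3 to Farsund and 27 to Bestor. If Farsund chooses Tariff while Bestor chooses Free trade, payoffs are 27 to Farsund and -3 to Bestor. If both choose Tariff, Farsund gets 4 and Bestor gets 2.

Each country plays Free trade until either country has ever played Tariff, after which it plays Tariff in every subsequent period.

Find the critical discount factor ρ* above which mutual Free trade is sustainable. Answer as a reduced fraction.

For Farsund: deviation gain 27−14 = 13, per-period punishment loss 14−4 = 10. IC gives ρ ≥ 13/23.
For Bestor: gain 14, loss 11 per period, so ρ ≥ 14/25.
The tighter constraint is Farsund's, so cooperation needs ρ ≥ 13/23.

13/23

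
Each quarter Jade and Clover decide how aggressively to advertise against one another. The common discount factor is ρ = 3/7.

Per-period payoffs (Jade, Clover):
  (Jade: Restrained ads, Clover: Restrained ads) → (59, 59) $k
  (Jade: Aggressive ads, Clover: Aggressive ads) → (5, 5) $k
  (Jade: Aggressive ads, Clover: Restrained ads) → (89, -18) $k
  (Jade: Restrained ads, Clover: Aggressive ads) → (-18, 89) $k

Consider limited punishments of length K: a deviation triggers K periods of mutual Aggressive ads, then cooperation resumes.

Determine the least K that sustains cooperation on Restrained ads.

Need Σ_{k=1}^{K} ρ^k ≥ (89−59)/(59−5) = 0.5556 at ρ = 3/7.
At K = 1 the sum is 0.4286 < 0.5556; at K = 2 it is 0.6122 ≥ 0.5556.
So the minimum punishment length is K = 2.

2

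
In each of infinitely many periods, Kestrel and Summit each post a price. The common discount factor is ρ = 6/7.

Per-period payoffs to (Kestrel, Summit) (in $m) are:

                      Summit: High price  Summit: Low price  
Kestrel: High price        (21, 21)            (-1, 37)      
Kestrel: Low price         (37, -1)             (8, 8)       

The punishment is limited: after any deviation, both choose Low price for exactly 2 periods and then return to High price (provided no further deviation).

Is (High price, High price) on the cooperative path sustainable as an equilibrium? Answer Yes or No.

Yes

IC: ρ+…+ρ^2 ≥ (37−21)/(21−8) = 16/13.
At ρ = 6/7: partial sum = 1.5918 ≥ 1.2308. Cooperation sustainable.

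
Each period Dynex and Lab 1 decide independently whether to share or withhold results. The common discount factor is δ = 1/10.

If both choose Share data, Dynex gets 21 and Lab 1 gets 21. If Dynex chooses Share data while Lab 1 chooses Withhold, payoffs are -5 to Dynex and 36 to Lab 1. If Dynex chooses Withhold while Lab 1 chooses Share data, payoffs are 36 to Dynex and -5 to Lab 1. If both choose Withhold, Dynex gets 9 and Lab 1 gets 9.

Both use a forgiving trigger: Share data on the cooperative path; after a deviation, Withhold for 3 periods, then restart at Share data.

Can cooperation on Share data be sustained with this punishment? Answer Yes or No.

A one-shot deviation gives 36 now, then 9 for 3 periods, then back to 21.
Gain from deviating: (36−21) today; loss: (21−9) in each of the next 3 periods.
No-deviation condition: (21−9)(δ+…+δ^3) ≥ 36−21, i.e. δ+…+δ^3 ≥ 5/4.
At δ = 1/10: δ+…+δ^3 = 0.1110 < 1.2500.
So cooperation is not sustainable.

No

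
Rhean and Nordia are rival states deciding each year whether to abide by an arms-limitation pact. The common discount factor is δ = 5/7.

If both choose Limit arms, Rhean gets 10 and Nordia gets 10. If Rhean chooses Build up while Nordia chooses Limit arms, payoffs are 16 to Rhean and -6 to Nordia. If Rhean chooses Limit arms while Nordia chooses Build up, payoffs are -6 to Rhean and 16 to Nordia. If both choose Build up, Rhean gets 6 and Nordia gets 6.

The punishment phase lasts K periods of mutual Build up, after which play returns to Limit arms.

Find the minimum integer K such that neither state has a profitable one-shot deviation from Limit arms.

IC: δ(1−δ^K)/(1−δ) ≥ (16−10)/(10−6) = 3/2.
With δ = 5/7: need 1 − δ^K ≥ 3/2·(1−5/7)/(5/7), i.e. δ^K ≤ 0.4000.
Since (5/7)^2 = 0.5102 and (5/7)^3 = 0.3644, the smallest such K is 3.

3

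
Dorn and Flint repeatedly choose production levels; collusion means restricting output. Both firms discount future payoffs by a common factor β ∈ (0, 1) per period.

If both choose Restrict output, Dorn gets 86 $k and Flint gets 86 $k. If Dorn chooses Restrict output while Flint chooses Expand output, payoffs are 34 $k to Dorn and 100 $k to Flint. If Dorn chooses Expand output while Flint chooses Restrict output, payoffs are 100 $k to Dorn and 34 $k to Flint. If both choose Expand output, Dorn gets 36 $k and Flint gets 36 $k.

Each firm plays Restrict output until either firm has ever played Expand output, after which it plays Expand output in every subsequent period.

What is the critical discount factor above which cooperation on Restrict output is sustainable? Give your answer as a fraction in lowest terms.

Under grim trigger the critical discount factor is (T−C)/(T−P) with T = 100, C = 86, P = 36.
β* = (100−86)/(100−36) = 14/64 = 7/32.

7/32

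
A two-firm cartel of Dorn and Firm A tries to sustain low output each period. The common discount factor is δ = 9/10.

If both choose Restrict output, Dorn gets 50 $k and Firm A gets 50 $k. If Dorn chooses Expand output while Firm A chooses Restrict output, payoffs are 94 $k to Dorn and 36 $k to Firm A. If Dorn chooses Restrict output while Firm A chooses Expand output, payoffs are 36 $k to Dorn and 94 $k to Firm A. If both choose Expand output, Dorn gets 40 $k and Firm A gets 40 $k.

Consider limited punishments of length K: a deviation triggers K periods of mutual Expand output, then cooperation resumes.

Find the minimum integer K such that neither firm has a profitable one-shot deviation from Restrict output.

7

Need Σ_{k=1}^{K} δ^k ≥ (94−50)/(50−40) = 4.4000 at δ = 9/10.
At K = 6 the sum is 4.2170 < 4.4000; at K = 7 it is 4.6953 ≥ 4.4000.
So the minimum punishment length is K = 7.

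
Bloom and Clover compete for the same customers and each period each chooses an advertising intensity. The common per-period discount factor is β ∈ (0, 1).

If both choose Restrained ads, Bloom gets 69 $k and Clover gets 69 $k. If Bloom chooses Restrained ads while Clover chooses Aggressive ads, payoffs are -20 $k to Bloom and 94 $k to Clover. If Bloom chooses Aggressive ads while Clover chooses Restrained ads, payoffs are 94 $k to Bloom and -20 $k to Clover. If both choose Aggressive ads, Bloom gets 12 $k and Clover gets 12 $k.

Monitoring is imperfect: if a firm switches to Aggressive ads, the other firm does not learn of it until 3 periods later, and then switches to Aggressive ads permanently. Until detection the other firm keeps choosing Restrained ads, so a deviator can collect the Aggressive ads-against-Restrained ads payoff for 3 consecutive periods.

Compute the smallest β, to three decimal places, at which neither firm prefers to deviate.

A deviator earns 94 for 3 periods, then 12 forever; cooperating earns 69 forever. Multiplying the IC by (1−β):
69 ≥ 94(1−β^3) + 12β^3, so 82·β^3 ≥ 25 and β^3 ≥ 25/82.
β ≥ (25/82)^(1/3) ≈ 0.673.

0.673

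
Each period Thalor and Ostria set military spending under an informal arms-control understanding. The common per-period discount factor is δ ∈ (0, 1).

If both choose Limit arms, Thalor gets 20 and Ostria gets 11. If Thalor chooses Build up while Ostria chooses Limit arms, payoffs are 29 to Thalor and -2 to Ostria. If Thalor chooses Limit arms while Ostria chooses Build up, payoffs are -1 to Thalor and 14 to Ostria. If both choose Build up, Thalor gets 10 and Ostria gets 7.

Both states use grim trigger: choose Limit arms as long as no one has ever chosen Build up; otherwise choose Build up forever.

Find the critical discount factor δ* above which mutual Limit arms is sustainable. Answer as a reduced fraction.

For Thalor: deviation gain 29−20 = 9, per-period punishment loss 20−10 = 10. IC gives δ ≥ 9/19.
For Ostria: gain 3, loss 4 per period, so δ ≥ 3/7.
The tighter constraint is Thalor's, so cooperation needs δ ≥ 9/19.

9/19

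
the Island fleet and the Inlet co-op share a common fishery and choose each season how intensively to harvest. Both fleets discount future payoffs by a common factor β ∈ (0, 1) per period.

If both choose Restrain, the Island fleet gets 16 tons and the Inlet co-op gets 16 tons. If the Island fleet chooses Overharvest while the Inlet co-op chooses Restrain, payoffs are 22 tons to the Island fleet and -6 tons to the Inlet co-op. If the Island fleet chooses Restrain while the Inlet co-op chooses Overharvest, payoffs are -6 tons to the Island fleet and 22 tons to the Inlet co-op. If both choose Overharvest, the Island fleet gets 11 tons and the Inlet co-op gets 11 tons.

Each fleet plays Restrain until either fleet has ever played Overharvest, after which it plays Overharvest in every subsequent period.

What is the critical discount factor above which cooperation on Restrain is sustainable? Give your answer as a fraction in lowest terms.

Under grim trigger the critical discount factor is (T−C)/(T−P) with T = 22, C = 16, P = 11.
β* = (22−16)/(22−11) = 6/11.

6/11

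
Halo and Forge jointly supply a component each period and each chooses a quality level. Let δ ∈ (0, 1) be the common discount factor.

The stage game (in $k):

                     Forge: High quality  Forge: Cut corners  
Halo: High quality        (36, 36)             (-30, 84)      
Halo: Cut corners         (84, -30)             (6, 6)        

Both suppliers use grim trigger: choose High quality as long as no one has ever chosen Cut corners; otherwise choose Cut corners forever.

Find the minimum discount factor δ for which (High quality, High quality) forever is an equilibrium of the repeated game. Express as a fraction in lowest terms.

One-period gain from deviating is 84 − 36 = 48. The loss is 36 − 6 = 30 in every subsequent period, with present value 30·δ/(1−δ).
Deviation is unprofitable when 30·δ/(1−δ) ≥ 48, i.e. δ/(1−δ) ≥ 8/5.
Equivalently δ ≥ 48/(48+30) = 8/13.

8/13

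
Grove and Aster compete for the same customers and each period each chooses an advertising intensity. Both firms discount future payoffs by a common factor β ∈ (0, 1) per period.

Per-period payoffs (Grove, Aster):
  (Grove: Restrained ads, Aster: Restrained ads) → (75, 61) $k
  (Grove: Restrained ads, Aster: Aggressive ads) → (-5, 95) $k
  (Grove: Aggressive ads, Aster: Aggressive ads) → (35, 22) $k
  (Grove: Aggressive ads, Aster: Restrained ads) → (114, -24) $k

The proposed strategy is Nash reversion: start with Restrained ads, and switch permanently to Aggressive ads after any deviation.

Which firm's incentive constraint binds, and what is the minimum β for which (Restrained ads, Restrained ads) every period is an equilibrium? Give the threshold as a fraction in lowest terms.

Grove's threshold: (114−75)/(114−35) = 39/79.
Aster's threshold: (95−61)/(95−22) = 34/73.
39/79 > 34/73, so Grove binds and β* = 39/79.

Grove; β ≥ 39/79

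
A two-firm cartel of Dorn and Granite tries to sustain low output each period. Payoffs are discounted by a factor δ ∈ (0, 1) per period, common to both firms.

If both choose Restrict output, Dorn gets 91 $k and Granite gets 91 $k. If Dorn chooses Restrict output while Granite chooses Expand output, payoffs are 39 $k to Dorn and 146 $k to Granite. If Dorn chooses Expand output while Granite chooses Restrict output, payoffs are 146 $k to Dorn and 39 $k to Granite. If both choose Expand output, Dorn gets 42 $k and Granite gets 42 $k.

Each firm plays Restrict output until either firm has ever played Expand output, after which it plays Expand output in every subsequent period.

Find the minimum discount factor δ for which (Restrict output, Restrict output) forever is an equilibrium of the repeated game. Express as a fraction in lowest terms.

55/104

Under grim trigger the critical discount factor is (T−C)/(T−P) with T = 146, C = 91, P = 42.
δ* = (146−91)/(146−42) = 55/104.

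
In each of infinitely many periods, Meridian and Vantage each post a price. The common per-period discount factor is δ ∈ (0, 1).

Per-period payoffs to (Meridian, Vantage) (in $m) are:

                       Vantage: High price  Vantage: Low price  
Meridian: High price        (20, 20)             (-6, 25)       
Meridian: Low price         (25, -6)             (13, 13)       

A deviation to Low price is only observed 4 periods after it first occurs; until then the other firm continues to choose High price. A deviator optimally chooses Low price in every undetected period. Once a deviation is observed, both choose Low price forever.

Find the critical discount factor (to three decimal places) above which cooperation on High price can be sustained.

A deviator earns 25 for 4 periods, then 13 forever; cooperating earns 20 forever. Multiplying the IC by (1−δ):
20 ≥ 25(1−δ^4) + 13δ^4, so 12·δ^4 ≥ 5 and δ^4 ≥ 5/12.
δ ≥ (5/12)^(1/4) ≈ 0.803.

0.803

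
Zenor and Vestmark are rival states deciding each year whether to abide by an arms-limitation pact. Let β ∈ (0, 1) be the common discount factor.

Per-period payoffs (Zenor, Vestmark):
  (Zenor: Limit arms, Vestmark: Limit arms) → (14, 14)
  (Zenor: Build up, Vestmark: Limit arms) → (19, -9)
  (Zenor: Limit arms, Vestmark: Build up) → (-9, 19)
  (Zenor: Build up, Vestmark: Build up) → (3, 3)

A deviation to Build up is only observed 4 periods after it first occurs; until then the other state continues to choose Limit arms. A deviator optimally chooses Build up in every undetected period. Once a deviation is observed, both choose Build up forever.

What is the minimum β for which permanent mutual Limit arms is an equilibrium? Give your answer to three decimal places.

0.748

A deviator earns 19 for 4 periods, then 3 forever; cooperating earns 14 forever. Multiplying the IC by (1−β):
14 ≥ 19(1−β^4) + 3β^4, so 16·β^4 ≥ 5 and β^4 ≥ 5/16.
β ≥ (5/16)^(1/4) ≈ 0.748.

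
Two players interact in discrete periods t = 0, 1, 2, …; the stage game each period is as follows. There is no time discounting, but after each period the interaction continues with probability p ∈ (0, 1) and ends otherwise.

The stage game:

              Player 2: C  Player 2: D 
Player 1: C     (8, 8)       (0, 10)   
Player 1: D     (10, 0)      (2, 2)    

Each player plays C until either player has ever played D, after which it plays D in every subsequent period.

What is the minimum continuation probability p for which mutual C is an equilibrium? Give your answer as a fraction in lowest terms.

1/4

Expected cooperation value is 8 + p·8 + p²·8 + … = 8/(1−p); deviation gives 10 + p·2/(1−p).
8 ≥ 10(1−p) + 2p ⇒ 8p ≥ 2 ⇒ p ≥ 2/8 = 1/4.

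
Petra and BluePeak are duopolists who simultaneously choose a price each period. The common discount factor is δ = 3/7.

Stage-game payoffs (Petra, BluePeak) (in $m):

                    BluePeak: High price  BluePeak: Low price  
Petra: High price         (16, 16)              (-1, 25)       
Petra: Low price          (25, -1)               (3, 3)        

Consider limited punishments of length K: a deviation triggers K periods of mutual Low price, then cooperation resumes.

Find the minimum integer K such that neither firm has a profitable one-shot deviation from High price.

4

No profitable deviation requires (16−3)(δ+…+δ^K) ≥ 25−16, i.e. δ+…+δ^K ≥ 9/13 ≈ 0.6923.
With δ = 3/7, the partial sums are K=1: 0.4286, K=2: 0.6122, K=3: 0.6910, K=4: 0.7247.
K = 4 is the first length at which the sum reaches 0.6923.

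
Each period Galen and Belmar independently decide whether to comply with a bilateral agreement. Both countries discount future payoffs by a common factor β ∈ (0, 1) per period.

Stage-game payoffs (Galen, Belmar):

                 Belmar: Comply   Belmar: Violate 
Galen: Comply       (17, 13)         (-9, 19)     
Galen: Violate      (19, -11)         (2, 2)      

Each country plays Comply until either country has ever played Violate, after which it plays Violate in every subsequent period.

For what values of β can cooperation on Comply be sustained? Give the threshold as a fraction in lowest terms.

Galen's threshold: (19−17)/(19−2) = 2/17.
Belmar's threshold: (19−13)/(19−2) = 6/17.
2/17 < 6/17, so Belmar binds and β* = 6/17.

6/17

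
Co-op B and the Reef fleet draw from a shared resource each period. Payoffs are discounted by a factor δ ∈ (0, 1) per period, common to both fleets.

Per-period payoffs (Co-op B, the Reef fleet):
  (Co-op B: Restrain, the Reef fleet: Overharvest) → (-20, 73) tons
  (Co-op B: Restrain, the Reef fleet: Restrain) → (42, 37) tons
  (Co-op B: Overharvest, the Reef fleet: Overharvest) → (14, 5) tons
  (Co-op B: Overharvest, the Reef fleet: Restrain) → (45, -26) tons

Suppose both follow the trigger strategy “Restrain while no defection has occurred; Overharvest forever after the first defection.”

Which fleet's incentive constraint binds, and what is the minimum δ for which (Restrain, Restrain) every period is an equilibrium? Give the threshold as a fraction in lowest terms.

the Reef fleet; δ ≥ 9/17

For Co-op B: deviation gain 45−42 = 3, per-period punishment loss 42−14 = 28. IC gives δ ≥ 3/31.
For the Reef fleet: gain 36, loss 32 per period, so δ ≥ 36/68 = 9/17.
The tighter constraint is the Reef fleet's, so cooperation needs δ ≥ 9/17.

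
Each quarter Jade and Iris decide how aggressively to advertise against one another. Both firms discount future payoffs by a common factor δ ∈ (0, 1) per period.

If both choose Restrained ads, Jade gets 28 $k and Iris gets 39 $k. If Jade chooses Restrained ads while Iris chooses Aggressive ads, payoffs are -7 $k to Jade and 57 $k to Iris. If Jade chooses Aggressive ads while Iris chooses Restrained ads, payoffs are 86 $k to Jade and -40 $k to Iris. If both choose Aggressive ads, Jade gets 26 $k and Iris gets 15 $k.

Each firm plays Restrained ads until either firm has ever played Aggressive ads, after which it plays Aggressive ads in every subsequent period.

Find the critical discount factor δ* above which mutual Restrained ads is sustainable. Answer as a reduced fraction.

Jade: cooperation gives 28 each period; deviation gives 86 once then 26 forever.
  28/(1−δ) ≥ 86 + 26δ/(1−δ) ⇒ δ ≥ 58/60 = 29/30.
Iris: cooperation gives 39 each period; deviation gives 57 once then 15 forever.
  δ ≥ 18/42 = 3/7.
Both must hold, so the binding constraint is Jade's: δ ≥ 29/30.

29/30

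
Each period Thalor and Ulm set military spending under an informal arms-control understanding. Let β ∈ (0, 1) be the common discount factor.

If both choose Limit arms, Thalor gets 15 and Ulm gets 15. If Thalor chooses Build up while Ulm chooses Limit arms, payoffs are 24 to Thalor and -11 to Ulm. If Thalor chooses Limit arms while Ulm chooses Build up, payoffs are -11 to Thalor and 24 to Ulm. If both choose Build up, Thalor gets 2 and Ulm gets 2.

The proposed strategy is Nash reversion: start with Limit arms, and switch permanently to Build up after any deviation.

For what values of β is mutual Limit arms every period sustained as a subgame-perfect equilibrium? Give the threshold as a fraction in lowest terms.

15/(1−β) ≥ 24 + 2β/(1−β)
15 ≥ 24 − 22β
β ≥ 9/22.

9/22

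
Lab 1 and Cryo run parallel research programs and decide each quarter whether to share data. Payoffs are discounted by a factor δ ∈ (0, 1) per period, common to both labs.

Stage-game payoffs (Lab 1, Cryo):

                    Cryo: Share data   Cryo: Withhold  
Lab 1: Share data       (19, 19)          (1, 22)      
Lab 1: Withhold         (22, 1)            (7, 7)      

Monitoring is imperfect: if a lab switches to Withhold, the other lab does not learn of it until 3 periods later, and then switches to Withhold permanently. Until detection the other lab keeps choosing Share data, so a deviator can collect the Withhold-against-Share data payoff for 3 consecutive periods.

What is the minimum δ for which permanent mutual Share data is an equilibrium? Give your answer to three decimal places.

Deviating for the 3 undetected periods gains 22−19 = 3 per period over cooperation, then loses 19−7 = 12 per period forever once punishment starts.
Gain: 3(1 + δ + … + δ^2); loss: 12·δ^3/(1−δ).
No profitable deviation ⇔ 3(1−δ^3) ≤ 12·δ^3, i.e. δ^3 ≥ 3/(3+12) = 1/5.
Hence δ ≥ (1/5)^(1/3) ≈ 0.585.

0.585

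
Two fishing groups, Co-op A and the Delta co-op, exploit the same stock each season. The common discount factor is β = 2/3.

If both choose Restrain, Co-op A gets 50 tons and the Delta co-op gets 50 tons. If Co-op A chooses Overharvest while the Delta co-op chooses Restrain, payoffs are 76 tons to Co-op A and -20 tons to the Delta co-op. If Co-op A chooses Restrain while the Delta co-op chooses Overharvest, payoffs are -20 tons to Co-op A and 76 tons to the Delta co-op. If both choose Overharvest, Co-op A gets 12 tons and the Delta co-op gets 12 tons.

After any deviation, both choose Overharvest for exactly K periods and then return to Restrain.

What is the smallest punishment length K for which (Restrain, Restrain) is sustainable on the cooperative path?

Need Σ_{k=1}^{K} β^k ≥ (76−50)/(50−12) = 0.6842 at β = 2/3.
At K = 1 the sum is 0.6667 < 0.6842; at K = 2 it is 1.1111 ≥ 0.6842.
So the minimum punishment length is K = 2.

2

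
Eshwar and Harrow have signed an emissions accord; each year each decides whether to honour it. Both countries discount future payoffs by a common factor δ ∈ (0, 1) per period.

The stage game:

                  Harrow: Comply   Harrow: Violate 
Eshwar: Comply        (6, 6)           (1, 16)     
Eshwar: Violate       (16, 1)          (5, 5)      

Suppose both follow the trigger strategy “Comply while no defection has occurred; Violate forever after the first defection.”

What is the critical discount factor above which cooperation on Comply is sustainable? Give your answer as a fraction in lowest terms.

10/11

Under grim trigger the critical discount factor is (T−C)/(T−P) with T = 16, C = 6, P = 5.
δ* = (16−6)/(16−5) = 10/11.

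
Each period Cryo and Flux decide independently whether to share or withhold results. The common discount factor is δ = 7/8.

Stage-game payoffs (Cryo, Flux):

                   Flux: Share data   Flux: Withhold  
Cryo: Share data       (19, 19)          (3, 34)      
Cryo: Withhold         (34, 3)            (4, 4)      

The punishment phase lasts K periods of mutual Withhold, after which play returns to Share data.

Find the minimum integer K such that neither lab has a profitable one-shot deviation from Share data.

No profitable deviation requires (19−4)(δ+…+δ^K) ≥ 34−19, i.e. δ+…+δ^K ≥ 1 ≈ 1.0000.
With δ = 7/8, the partial sums are K=1: 0.8750, K=2: 1.6406.
K = 2 is the first length at which the sum reaches 1.0000.

2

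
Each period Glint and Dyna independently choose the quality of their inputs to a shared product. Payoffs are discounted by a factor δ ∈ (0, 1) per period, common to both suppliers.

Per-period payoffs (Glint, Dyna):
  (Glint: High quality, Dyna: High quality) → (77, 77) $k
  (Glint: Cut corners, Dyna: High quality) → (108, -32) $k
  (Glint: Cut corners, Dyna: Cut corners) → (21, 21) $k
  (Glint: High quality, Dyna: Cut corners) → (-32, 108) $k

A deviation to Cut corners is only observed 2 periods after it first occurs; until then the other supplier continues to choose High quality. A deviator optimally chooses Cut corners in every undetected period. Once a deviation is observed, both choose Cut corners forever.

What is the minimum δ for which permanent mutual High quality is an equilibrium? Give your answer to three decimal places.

0.597

Deviating for the 2 undetected periods gains 108−77 = 31 per period over cooperation, then loses 77−21 = 56 per period forever once punishment starts.
Gain: 31(1 + δ + … + δ^1); loss: 56·δ^2/(1−δ).
No profitable deviation ⇔ 31(1−δ^2) ≤ 56·δ^2, i.e. δ^2 ≥ 31/(31+56) = 31/87.
Hence δ ≥ (31/87)^(1/2) ≈ 0.597.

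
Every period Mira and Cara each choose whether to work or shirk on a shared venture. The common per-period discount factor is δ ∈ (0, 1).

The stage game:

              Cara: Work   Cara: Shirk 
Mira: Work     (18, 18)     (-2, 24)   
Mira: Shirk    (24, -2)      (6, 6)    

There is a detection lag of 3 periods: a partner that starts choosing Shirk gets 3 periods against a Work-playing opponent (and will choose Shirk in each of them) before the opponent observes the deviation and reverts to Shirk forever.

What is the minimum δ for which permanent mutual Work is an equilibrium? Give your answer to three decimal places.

The best deviation is to choose Shirk for all 3 undetected periods, earning 24 each, then 6 forever once detected.
Deviation value: 24(1−δ^3)/(1−δ) + 6δ^3/(1−δ); cooperation value: 18/(1−δ).
IC: 18 ≥ 24(1−δ^3) + 6δ^3 = 24 − 18δ^3.
So δ^3 ≥ 6/18 = 1/3, giving δ ≥ (1/3)^(1/3) ≈ 0.693.

0.693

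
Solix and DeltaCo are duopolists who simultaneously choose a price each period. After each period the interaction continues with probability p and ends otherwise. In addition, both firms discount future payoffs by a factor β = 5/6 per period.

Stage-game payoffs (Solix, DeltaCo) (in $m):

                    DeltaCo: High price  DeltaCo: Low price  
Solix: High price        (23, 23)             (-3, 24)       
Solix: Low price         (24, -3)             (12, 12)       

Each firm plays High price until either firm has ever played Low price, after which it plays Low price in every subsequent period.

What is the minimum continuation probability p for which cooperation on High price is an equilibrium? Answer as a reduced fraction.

1/10

With continuation probability p and discount β, the effective per-period discount factor is βp.
Grim-trigger IC: βp ≥ (24−23)/(24−12) = 1/12.
So p ≥ (1/12)/(5/6) = 1/10.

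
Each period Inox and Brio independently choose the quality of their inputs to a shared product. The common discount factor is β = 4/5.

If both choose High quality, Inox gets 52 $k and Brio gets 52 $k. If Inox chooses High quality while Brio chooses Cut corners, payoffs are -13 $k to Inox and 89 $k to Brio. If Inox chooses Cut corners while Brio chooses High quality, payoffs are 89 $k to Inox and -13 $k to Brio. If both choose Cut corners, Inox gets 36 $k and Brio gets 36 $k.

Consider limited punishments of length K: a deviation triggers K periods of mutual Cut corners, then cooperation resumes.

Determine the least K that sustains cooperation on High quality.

4

Need Σ_{k=1}^{K} β^k ≥ (89−52)/(52−36) = 2.3125 at β = 4/5.
At K = 3 the sum is 1.9520 < 2.3125; at K = 4 it is 2.3616 ≥ 2.3125.
So the minimum punishment length is K = 4.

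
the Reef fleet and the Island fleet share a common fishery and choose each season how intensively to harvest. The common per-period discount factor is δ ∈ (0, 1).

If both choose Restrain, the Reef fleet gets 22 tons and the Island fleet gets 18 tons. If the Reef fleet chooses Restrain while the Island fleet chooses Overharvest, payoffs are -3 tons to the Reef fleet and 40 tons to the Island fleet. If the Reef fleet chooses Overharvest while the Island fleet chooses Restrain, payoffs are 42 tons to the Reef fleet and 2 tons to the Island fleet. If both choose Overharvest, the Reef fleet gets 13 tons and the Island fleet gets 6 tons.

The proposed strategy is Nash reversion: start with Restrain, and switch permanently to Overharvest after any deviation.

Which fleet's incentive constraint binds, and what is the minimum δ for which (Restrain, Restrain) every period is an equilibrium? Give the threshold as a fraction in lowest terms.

the Reef fleet: cooperation gives 22 each period; deviation gives 42 once then 13 forever.
  22/(1−δ) ≥ 42 + 13δ/(1−δ) ⇒ δ ≥ 20/29.
the Island fleet: cooperation gives 18 each period; deviation gives 40 once then 6 forever.
  δ ≥ 22/34 = 11/17.
Both must hold, so the binding constraint is the Reef fleet's: δ ≥ 20/29.

the Reef fleet; δ ≥ 20/29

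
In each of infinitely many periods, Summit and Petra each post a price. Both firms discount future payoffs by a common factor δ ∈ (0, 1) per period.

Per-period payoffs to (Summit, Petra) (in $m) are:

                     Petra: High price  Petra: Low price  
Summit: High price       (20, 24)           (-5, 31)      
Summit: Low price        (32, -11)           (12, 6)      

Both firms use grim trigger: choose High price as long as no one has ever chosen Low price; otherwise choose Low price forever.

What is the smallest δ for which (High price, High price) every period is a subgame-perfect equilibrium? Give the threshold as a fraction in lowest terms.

Summit's threshold: (32−20)/(32−12) = 3/5.
Petra's threshold: (31−24)/(31−6) = 7/25.
3/5 > 7/25, so Summit binds and δ* = 3/5.

3/5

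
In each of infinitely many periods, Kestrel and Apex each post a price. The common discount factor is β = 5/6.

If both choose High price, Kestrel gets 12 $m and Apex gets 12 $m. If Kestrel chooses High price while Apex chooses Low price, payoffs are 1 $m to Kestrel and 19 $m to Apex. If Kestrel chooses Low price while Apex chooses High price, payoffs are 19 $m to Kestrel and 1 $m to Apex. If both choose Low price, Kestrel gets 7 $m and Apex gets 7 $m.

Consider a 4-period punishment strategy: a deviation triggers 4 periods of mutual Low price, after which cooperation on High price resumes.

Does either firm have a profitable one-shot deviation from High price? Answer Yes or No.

Comparing payoff streams over the 5 periods until play realigns: cooperate → 12(1+β+…+β^4); deviate → 19 + 7(β+…+β^4).
Cooperation is sustained iff (12−7)(β+…+β^4) ≥ 19−12.
β+…+β^4 = 5/6·(1−(5/6)^4)/(1−5/6) = 2.5887, and (19−12)/(12−7) = 1.4000.
2.5887 ≥ 1.4000, so cooperation is sustainable.

No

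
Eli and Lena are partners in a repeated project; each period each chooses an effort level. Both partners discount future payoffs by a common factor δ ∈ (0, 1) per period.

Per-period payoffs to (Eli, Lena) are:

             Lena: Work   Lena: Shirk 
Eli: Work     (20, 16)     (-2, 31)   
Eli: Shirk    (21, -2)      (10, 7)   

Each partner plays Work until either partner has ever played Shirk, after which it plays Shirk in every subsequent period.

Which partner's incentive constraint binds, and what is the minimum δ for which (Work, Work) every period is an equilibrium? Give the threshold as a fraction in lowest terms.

Lena; δ ≥ 5/8

Eli: cooperation gives 20 each period; deviation gives 21 once then 10 forever.
  20/(1−δ) ≥ 21 + 10δ/(1−δ) ⇒ δ ≥ 1/11.
Lena: cooperation gives 16 each period; deviation gives 31 once then 7 forever.
  δ ≥ 15/24 = 5/8.
Both must hold, so the binding constraint is Lena's: δ ≥ 5/8.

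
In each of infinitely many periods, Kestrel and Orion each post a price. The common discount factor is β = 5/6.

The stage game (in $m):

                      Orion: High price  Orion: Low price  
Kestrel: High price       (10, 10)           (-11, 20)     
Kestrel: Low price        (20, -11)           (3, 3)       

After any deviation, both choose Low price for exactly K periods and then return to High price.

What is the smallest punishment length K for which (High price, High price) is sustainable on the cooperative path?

2

Need Σ_{k=1}^{K} β^k ≥ (20−10)/(10−3) = 1.4286 at β = 5/6.
At K = 1 the sum is 0.8333 < 1.4286; at K = 2 it is 1.5278 ≥ 1.4286.
So the minimum punishment length is K = 2.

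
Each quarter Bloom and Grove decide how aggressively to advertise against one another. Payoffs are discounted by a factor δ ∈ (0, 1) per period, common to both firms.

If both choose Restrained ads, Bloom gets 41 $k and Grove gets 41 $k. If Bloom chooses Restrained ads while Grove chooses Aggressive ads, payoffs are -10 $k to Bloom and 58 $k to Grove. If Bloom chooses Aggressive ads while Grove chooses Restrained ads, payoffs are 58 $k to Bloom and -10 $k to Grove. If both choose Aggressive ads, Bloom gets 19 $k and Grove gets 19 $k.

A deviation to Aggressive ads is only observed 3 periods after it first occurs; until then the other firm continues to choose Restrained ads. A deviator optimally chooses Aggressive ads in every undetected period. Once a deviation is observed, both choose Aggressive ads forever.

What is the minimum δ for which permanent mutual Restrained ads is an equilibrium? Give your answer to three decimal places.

The best deviation is to choose Aggressive ads for all 3 undetected periods, earning 58 each, then 19 forever once detected.
Deviation value: 58(1−δ^3)/(1−δ) + 19δ^3/(1−δ); cooperation value: 41/(1−δ).
IC: 41 ≥ 58(1−δ^3) + 19δ^3 = 58 − 39δ^3.
So δ^3 ≥ 17/39, giving δ ≥ (17/39)^(1/3) ≈ 0.758.

0.758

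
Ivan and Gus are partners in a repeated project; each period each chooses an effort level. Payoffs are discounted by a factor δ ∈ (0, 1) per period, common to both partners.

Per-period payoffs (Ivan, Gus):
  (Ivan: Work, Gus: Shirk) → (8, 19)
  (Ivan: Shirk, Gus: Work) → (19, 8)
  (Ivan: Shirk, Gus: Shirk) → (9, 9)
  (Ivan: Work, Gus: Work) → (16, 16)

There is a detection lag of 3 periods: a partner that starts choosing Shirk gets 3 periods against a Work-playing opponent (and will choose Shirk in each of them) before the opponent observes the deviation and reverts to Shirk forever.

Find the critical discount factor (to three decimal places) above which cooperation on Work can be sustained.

Deviating for the 3 undetected periods gains 19−16 = 3 per period over cooperation, then loses 16−9 = 7 per period forever once punishment starts.
Gain: 3(1 + δ + … + δ^2); loss: 7·δ^3/(1−δ).
No profitable deviation ⇔ 3(1−δ^3) ≤ 7·δ^3, i.e. δ^3 ≥ 3/(3+7) = 3/10.
Hence δ ≥ (3/10)^(1/3) ≈ 0.669.

0.669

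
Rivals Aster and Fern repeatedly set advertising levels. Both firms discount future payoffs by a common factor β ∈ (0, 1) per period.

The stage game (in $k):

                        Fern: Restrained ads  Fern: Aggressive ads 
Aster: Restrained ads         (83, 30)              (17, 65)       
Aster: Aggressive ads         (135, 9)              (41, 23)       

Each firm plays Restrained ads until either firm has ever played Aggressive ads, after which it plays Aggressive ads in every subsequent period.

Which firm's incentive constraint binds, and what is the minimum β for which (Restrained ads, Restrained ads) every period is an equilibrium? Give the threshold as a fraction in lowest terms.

Aster: cooperation gives 83 each period; deviation gives 135 once then 41 forever.
  83/(1−β) ≥ 135 + 41β/(1−β) ⇒ β ≥ 52/94 = 26/47.
Fern: cooperation gives 30 each period; deviation gives 65 once then 23 forever.
  β ≥ 35/42 = 5/6.
Both must hold, so the binding constraint is Fern's: β ≥ 5/6.

Fern; β ≥ 5/6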